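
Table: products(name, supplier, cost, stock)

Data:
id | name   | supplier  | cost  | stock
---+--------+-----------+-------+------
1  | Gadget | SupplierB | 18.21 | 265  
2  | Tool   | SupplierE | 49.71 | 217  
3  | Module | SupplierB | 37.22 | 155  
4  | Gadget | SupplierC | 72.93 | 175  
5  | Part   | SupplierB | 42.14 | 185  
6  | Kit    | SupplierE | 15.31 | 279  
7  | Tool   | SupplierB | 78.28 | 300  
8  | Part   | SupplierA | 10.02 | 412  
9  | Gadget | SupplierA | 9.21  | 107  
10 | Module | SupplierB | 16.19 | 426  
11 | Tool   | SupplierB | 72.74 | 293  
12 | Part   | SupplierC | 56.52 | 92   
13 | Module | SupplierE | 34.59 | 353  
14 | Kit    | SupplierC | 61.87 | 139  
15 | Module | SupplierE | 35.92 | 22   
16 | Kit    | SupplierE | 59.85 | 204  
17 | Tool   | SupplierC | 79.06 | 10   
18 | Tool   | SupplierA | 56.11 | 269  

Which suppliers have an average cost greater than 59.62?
SELECT supplier, AVG(cost)
FROM products
GROUP BY supplier
HAVING AVG(cost) > 59.62

Result:
  SupplierC: avg=67.60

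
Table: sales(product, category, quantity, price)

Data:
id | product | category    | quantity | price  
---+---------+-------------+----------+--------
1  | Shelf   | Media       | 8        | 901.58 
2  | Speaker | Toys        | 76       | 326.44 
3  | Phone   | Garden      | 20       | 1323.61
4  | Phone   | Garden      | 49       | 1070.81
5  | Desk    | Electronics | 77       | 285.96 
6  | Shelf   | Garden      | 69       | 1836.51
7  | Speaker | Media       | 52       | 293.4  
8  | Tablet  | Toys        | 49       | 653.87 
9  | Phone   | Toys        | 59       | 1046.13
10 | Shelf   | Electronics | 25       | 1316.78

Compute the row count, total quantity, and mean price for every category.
SELECT category,
       COUNT(*) as cnt,
       SUM(quantity) as total_quantity,
       AVG(price) as avg_price
FROM sales
GROUP BY category

Result:
  Electronics: 2 records, 102 total quantity, 801.37 avg price
  Garden: 3 records, 138 total quantity, 1410.31 avg price
  Media: 2 records, 60 total quantity, 597.49 avg price
  Toys: 3 records, 184 total quantity, 675.48 avg price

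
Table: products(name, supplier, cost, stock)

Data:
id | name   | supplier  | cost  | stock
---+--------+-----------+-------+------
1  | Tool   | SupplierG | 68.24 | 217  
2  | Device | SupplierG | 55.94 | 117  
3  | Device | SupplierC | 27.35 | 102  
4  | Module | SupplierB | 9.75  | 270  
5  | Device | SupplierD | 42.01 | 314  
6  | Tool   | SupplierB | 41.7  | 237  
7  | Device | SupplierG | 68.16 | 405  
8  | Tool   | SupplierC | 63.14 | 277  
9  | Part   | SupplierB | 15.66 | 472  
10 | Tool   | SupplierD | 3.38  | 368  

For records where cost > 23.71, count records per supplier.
SELECT supplier, COUNT(*)
FROM products
WHERE cost > 23.71
GROUP BY supplier

Note: WHERE filters rows before grouping.

Result:
  SupplierB: 1
  SupplierC: 2
  SupplierD: 1
  SupplierG: 3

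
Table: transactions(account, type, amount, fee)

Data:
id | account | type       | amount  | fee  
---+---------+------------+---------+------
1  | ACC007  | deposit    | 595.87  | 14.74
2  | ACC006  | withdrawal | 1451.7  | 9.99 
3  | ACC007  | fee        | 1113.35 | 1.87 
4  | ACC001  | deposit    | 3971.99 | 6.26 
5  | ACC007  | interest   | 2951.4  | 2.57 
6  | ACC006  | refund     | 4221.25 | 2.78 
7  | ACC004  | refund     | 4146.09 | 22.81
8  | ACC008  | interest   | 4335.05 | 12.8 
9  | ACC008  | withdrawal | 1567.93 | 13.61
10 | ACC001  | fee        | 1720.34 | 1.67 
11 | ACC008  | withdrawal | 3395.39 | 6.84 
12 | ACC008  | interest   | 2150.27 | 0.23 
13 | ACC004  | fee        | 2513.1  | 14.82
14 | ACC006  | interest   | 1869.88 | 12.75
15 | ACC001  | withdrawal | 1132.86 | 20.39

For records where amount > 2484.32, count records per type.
SELECT type, COUNT(*)
FROM transactions
WHERE amount > 2484.32
GROUP BY type

Note: WHERE filters rows before grouping.

Result:
  deposit: 1
  fee: 1
  interest: 2
  refund: 2
  withdrawal: 1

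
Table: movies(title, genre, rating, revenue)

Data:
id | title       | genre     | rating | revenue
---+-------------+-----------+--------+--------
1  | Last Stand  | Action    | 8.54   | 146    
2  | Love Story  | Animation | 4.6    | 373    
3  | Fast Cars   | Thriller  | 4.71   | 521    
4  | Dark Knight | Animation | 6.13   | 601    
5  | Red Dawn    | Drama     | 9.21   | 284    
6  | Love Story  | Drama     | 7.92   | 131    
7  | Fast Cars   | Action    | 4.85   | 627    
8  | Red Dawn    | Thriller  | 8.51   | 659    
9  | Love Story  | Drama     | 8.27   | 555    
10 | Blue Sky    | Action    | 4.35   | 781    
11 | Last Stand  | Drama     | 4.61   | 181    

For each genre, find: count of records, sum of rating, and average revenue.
SELECT genre,
       COUNT(*) as cnt,
       SUM(rating) as total_rating,
       AVG(revenue) as avg_revenue
FROM movies
GROUP BY genre

Result:
  Action: 3 records, 17.74 total rating, 518.00 avg revenue
  Animation: 2 records, 10.73 total rating, 487.00 avg revenue
  Drama: 4 records, 30.01 total rating, 287.75 avg revenue
  Thriller: 2 records, 13.22 total rating, 590.00 avg revenue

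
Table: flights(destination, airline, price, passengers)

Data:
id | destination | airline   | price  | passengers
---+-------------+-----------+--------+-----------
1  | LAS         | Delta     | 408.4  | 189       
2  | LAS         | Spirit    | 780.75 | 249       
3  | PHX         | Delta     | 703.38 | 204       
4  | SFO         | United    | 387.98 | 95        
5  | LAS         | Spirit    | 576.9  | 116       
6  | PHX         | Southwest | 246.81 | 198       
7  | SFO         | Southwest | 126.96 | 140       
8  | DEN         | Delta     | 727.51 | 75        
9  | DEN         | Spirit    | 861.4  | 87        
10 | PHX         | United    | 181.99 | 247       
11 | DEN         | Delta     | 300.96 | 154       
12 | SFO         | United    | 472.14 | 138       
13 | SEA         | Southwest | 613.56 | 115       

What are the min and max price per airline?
SELECT airline, MIN(price), MAX(price)
FROM flights
GROUP BY airline

Result:
  Delta: min=300.96, max=727.51
  Southwest: min=126.96, max=613.56
  Spirit: min=576.90, max=861.40
  United: min=181.99, max=472.14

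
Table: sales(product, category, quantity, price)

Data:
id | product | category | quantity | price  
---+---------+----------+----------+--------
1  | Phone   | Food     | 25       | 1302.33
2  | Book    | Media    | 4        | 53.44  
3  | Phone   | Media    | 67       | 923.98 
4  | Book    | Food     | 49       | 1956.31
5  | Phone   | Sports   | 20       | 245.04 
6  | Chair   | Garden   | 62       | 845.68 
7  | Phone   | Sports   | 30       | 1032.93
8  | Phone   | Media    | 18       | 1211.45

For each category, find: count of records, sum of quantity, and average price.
SELECT category,
       COUNT(*) as cnt,
       SUM(quantity) as total_quantity,
       AVG(price) as avg_price
FROM sales
GROUP BY category

Result:
  Food: 2 records, 74 total quantity, 1629.32 avg price
  Garden: 1 records, 62 total quantity, 845.68 avg price
  Media: 3 records, 89 total quantity, 729.62 avg price
  Sports: 2 records, 50 total quantity, 638.99 avg price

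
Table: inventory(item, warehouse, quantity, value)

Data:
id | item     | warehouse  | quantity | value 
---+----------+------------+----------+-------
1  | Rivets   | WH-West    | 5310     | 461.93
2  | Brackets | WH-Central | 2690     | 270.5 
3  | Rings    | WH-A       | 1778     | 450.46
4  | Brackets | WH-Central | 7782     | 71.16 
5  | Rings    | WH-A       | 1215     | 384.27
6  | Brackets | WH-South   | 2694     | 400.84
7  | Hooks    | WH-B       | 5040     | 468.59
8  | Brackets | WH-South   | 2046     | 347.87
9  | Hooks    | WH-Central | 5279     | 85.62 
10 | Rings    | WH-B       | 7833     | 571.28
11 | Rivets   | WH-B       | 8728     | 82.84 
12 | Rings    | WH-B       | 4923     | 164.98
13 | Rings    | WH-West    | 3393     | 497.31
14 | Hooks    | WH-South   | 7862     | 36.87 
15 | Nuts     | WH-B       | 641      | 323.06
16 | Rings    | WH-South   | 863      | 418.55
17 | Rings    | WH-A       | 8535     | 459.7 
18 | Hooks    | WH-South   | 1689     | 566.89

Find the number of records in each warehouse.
SELECT warehouse, COUNT(*) as count
FROM inventory
GROUP BY warehouse

Result:
  WH-A: 3
  WH-B: 5
  WH-Central: 3
  WH-South: 5
  WH-West: 2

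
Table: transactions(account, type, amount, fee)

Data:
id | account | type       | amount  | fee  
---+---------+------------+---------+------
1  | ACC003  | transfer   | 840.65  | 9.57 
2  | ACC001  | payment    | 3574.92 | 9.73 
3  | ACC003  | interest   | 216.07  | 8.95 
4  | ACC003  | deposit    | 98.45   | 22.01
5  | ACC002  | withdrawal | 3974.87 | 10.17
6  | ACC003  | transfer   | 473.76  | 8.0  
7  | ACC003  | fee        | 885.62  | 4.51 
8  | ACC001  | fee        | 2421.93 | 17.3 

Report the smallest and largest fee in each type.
SELECT type, MIN(fee), MAX(fee)
FROM transactions
GROUP BY type

Result:
  deposit: min=22.01, max=22.01
  fee: min=4.51, max=17.30
  interest: min=8.95, max=8.95
  payment: min=9.73, max=9.73
  transfer: min=8.00, max=9.57
  withdrawal: min=10.17, max=10.17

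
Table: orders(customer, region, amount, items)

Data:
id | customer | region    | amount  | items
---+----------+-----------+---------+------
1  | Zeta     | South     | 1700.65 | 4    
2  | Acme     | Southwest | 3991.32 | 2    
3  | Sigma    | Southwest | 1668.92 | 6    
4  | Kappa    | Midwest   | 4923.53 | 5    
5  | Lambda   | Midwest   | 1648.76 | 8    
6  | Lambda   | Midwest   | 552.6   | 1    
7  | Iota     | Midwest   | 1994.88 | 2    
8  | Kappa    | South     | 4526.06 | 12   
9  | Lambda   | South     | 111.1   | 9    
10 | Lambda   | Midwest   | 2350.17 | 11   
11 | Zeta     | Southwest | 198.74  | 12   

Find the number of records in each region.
SELECT region, COUNT(*) as count
FROM orders
GROUP BY region

Result:
  Midwest: 5
  South: 3
  Southwest: 3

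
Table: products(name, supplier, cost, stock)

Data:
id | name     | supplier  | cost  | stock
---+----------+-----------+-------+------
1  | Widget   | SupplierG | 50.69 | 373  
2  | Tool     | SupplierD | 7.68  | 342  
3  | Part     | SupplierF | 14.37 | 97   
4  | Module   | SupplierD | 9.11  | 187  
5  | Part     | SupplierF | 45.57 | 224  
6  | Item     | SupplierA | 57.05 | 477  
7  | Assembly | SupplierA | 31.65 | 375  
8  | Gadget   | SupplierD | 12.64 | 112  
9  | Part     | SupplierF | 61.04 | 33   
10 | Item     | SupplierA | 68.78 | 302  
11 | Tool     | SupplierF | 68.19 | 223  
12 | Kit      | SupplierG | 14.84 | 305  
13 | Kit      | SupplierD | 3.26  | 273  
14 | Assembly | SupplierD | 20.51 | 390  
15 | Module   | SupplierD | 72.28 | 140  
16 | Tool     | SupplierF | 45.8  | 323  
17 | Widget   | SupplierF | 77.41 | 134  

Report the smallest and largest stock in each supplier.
SELECT supplier, MIN(stock), MAX(stock)
FROM products
GROUP BY supplier

Result:
  SupplierA: min=302, max=477
  SupplierD: min=112, max=390
  SupplierF: min=33, max=323
  SupplierG: min=305, max=373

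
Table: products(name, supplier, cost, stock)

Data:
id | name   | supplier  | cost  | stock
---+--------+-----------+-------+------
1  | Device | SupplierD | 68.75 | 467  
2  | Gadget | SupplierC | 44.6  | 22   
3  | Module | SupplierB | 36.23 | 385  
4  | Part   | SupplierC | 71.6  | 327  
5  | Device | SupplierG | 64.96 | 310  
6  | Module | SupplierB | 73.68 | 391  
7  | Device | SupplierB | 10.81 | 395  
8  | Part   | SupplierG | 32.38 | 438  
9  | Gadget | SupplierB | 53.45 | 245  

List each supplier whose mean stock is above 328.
SELECT supplier, AVG(stock)
FROM products
GROUP BY supplier
HAVING AVG(stock) > 328

Result:
  SupplierB: avg=354.00
  SupplierD: avg=467.00
  SupplierG: avg=374.00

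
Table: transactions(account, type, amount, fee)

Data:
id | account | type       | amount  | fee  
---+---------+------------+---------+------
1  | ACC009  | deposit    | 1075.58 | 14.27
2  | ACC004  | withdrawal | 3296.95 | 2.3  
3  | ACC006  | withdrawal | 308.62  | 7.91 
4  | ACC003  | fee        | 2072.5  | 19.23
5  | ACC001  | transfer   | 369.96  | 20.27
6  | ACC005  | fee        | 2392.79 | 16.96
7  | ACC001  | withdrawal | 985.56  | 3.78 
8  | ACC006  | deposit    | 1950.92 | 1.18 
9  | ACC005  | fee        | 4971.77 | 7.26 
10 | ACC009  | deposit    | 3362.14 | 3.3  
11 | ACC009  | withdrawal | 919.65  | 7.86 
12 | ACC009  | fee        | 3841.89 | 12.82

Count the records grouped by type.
SELECT type, COUNT(*) as count
FROM transactions
GROUP BY type

Result:
  deposit: 3
  fee: 4
  transfer: 1
  withdrawal: 4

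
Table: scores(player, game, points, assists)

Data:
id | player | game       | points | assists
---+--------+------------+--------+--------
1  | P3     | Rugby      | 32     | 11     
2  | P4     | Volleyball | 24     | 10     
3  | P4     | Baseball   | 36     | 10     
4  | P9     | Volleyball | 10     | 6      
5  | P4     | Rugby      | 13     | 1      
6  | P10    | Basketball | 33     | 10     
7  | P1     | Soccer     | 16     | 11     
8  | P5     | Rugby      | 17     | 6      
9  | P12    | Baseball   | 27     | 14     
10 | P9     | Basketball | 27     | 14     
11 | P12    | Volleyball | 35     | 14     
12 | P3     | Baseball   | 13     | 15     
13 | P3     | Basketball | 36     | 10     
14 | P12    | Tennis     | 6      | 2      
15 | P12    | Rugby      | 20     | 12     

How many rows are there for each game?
SELECT game, COUNT(*) as count
FROM scores
GROUP BY game

Result:
  Baseball: 3
  Basketball: 3
  Rugby: 4
  Soccer: 1
  Tennis: 1
  Volleyball: 3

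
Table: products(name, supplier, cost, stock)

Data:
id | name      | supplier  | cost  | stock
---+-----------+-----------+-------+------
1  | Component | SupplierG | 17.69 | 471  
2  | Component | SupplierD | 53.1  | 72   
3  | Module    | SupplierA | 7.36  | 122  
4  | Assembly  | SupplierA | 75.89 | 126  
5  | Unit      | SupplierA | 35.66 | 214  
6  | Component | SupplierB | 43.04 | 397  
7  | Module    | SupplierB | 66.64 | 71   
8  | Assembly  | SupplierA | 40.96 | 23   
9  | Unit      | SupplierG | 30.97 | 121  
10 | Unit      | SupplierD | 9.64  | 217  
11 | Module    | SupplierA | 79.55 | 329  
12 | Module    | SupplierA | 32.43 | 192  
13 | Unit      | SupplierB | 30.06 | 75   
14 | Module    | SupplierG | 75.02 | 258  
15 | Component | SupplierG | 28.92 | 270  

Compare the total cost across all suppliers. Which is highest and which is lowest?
SELECT supplier, SUM(cost)
FROM products
GROUP BY supplier
ORDER BY SUM(cost)

All groups:
  SupplierD: 62.74
  SupplierB: 139.74
  SupplierG: 152.60
  SupplierA: 271.85

Highest: SupplierA (271.85)
Lowest: SupplierD (62.74)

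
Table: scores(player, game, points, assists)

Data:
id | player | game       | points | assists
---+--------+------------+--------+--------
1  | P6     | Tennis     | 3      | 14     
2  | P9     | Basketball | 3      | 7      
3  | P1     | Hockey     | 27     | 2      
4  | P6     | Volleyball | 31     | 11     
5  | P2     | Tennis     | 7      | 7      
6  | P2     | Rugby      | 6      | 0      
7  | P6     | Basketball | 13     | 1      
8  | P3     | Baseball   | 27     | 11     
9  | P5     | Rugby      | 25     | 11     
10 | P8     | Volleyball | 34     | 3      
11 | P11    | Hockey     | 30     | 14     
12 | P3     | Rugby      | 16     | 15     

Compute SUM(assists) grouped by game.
SELECT game, SUM(assists) as result
FROM scores
GROUP BY game

Result:
  Baseball: 11
  Basketball: 8
  Hockey: 16
  Rugby: 26
  Tennis: 21
  Volleyball: 14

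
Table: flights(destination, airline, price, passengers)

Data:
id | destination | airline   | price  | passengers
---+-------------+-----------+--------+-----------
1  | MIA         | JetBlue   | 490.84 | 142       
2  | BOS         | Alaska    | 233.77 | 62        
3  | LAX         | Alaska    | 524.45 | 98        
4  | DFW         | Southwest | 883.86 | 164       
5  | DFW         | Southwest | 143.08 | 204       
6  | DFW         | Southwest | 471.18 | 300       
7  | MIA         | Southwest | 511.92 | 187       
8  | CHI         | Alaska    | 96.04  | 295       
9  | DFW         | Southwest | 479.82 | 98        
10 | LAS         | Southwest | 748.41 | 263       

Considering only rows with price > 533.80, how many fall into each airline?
SELECT airline, COUNT(*)
FROM flights
WHERE price > 533.80
GROUP BY airline

Note: WHERE filters rows before grouping.

Result:
  Southwest: 2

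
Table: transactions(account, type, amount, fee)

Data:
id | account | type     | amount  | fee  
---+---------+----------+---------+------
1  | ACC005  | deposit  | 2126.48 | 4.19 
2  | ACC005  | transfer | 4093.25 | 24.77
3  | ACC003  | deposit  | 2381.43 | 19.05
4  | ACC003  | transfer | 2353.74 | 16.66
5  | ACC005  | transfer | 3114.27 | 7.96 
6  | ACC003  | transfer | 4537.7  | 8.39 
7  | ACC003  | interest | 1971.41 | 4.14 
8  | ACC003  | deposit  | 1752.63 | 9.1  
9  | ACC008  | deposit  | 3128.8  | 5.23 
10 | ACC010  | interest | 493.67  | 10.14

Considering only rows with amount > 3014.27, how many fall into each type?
SELECT type, COUNT(*)
FROM transactions
WHERE amount > 3014.27
GROUP BY type

Note: WHERE filters rows before grouping.

Result:
  deposit: 1
  transfer: 3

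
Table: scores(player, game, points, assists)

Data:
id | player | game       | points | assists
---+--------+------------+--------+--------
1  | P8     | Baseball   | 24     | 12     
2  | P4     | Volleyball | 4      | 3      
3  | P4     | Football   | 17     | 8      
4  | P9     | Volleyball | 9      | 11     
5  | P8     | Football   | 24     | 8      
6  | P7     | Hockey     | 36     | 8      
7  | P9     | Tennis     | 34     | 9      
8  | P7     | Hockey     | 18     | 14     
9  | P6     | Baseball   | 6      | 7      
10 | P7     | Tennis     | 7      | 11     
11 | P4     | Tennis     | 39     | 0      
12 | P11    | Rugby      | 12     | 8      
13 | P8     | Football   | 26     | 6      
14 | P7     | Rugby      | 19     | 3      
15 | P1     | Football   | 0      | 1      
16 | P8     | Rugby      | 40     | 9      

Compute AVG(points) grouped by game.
SELECT game, AVG(points) as result
FROM scores
GROUP BY game

Result:
  Baseball: 15.00
  Football: 16.75
  Hockey: 27.00
  Rugby: 23.67
  Tennis: 26.67
  Volleyball: 6.50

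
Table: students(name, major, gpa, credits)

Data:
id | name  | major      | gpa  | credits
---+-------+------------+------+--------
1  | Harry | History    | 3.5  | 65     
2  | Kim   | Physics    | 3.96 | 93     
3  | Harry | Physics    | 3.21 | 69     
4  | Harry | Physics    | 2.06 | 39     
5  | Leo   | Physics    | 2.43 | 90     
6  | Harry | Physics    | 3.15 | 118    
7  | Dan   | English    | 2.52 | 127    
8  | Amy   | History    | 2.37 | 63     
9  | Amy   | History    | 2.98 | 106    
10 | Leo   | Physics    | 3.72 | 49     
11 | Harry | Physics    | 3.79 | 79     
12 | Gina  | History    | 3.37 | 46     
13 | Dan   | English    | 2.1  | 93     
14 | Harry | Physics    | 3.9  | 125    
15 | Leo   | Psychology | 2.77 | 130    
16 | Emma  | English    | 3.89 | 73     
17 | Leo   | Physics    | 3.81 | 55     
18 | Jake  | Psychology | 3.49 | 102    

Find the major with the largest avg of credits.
SELECT major, AVG(credits) as val
FROM students
GROUP BY major
ORDER BY val DESC
LIMIT 1

Result: Psychology with avg(credits) = 116.00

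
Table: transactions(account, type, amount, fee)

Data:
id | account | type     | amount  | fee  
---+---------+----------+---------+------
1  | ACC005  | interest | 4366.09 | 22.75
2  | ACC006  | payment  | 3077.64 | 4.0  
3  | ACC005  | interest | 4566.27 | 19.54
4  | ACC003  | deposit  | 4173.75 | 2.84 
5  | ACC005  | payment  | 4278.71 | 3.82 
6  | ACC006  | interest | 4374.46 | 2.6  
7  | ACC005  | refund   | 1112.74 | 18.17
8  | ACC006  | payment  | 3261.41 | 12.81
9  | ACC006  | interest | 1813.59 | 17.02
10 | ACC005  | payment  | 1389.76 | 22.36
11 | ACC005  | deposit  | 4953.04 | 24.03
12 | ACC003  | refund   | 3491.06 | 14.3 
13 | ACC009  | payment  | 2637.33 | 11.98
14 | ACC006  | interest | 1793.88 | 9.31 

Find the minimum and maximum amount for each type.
SELECT type, MIN(amount), MAX(amount)
FROM transactions
GROUP BY type

Result:
  deposit: min=4173.75, max=4953.04
  interest: min=1793.88, max=4566.27
  payment: min=1389.76, max=4278.71
  refund: min=1112.74, max=3491.06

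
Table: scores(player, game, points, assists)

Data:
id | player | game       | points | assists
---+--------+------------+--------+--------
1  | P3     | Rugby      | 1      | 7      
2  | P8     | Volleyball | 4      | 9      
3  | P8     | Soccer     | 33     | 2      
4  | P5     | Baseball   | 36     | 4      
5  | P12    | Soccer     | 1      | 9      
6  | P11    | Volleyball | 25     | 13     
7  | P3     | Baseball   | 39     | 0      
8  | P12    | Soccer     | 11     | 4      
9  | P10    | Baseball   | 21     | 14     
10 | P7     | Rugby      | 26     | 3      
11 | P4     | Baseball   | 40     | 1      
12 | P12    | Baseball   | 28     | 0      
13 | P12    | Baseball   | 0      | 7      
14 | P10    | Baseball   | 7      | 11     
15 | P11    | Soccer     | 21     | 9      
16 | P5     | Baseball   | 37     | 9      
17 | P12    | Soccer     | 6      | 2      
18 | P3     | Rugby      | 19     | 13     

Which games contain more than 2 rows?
SELECT game, COUNT(*) as cnt
FROM scores
GROUP BY game
HAVING COUNT(*) > 2

Result:
  Baseball: 8
  Rugby: 3
  Soccer: 5

Note: HAVING filters groups after aggregation, WHERE filters rows before.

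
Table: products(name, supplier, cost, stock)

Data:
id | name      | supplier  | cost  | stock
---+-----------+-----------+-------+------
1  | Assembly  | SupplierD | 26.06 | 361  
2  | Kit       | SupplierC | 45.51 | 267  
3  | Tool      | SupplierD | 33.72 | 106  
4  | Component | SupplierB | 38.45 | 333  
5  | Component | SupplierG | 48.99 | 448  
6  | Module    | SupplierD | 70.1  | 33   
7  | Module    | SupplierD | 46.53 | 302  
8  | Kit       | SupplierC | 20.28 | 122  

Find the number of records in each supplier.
SELECT supplier, COUNT(*) as count
FROM products
GROUP BY supplier

Result:
  SupplierB: 1
  SupplierC: 2
  SupplierD: 4
  SupplierG: 1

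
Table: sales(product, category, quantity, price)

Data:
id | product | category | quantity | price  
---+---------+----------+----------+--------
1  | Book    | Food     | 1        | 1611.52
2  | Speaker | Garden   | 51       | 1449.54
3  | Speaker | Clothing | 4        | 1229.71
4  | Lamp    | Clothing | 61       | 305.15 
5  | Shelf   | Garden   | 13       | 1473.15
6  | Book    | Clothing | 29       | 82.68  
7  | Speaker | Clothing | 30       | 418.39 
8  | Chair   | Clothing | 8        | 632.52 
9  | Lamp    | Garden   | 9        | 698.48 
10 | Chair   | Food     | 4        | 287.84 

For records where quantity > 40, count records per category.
SELECT category, COUNT(*)
FROM sales
WHERE quantity > 40
GROUP BY category

Note: WHERE filters rows before grouping.

Result:
  Clothing: 1
  Garden: 1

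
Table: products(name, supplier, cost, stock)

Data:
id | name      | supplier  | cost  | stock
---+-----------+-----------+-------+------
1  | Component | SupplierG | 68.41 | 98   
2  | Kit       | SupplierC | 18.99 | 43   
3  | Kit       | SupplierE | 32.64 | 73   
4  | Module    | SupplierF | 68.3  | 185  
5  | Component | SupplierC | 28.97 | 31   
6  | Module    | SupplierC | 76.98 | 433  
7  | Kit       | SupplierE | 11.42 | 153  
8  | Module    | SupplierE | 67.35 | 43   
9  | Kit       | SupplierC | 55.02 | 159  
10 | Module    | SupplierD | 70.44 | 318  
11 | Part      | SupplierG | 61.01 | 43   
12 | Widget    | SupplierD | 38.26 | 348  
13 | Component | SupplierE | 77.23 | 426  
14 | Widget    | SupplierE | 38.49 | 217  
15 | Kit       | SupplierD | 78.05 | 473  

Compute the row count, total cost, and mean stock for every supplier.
SELECT supplier,
       COUNT(*) as cnt,
       SUM(cost) as total_cost,
       AVG(stock) as avg_stock
FROM products
GROUP BY supplier

Result:
  SupplierC: 4 records, 179.96 total cost, 166.50 avg stock
  SupplierD: 3 records, 186.75 total cost, 379.67 avg stock
  SupplierE: 5 records, 227.13 total cost, 182.40 avg stock
  SupplierF: 1 records, 68.30 total cost, 185.00 avg stock
  SupplierG: 2 records, 129.42 total cost, 70.50 avg stock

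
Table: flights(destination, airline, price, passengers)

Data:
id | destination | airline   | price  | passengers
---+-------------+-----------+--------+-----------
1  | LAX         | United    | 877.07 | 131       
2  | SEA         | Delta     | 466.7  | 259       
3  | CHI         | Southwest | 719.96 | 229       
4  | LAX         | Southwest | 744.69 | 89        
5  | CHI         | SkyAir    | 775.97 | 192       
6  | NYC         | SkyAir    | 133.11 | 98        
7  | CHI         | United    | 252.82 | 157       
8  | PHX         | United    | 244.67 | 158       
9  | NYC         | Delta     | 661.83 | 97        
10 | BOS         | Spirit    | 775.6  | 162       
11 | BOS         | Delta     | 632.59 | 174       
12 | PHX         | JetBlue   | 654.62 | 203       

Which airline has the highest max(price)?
SELECT airline, MAX(price) as val
FROM flights
GROUP BY airline
ORDER BY val DESC
LIMIT 1

Result: United with max(price) = 877.07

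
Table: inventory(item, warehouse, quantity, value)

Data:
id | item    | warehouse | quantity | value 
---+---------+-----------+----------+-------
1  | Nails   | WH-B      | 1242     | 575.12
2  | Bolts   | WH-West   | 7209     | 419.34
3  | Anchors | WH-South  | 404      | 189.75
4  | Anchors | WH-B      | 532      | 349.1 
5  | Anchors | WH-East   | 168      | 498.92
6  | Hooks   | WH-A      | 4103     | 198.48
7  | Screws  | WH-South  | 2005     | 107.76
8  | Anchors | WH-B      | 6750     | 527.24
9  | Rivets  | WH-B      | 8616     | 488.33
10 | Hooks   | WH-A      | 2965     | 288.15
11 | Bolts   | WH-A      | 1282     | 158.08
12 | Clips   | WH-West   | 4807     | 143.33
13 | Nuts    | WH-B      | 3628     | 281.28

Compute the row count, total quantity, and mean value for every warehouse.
SELECT warehouse,
       COUNT(*) as cnt,
       SUM(quantity) as total_quantity,
       AVG(value) as avg_value
FROM inventory
GROUP BY warehouse

Result:
  WH-A: 3 records, 8350 total quantity, 214.90 avg value
  WH-B: 5 records, 20768 total quantity, 444.21 avg value
  WH-East: 1 records, 168 total quantity, 498.92 avg value
  WH-South: 2 records, 2409 total quantity, 148.76 avg value
  WH-West: 2 records, 12016 total quantity, 281.34 avg value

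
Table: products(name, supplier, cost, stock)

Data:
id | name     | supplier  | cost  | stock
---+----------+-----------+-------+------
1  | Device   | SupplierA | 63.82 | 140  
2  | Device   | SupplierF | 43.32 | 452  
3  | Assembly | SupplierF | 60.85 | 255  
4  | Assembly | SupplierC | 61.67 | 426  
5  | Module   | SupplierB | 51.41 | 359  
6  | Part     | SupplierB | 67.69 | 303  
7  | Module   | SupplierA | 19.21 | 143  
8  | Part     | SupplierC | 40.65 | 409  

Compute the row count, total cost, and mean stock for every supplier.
SELECT supplier,
       COUNT(*) as cnt,
       SUM(cost) as total_cost,
       AVG(stock) as avg_stock
FROM products
GROUP BY supplier

Result:
  SupplierA: 2 records, 83.03 total cost, 141.50 avg stock
  SupplierB: 2 records, 119.10 total cost, 331.00 avg stock
  SupplierC: 2 records, 102.32 total cost, 417.50 avg stock
  SupplierF: 2 records, 104.17 total cost, 353.50 avg stock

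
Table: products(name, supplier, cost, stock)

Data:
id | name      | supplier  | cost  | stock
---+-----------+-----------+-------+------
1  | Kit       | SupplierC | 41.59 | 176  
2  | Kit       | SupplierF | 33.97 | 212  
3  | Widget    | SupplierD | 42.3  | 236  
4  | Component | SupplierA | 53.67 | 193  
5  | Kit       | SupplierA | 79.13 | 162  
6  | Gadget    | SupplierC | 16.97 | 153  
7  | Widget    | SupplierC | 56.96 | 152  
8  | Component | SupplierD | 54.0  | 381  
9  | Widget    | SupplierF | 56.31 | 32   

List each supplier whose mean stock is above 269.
SELECT supplier, AVG(stock)
FROM products
GROUP BY supplier
HAVING AVG(stock) > 269

Result:
  SupplierD: avg=308.50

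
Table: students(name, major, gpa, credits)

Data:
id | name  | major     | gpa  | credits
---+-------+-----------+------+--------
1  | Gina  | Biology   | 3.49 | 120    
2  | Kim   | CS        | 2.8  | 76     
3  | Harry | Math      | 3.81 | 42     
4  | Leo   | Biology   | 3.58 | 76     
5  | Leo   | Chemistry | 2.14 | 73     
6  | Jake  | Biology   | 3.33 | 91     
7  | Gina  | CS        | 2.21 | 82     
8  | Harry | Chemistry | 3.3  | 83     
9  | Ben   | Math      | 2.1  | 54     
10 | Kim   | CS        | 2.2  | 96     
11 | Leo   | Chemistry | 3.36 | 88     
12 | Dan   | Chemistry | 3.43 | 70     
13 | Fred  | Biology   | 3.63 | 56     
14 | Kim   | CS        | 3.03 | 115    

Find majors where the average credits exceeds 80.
SELECT major, AVG(credits)
FROM students
GROUP BY major
HAVING AVG(credits) > 80

Result:
  Biology: avg=85.75
  CS: avg=92.25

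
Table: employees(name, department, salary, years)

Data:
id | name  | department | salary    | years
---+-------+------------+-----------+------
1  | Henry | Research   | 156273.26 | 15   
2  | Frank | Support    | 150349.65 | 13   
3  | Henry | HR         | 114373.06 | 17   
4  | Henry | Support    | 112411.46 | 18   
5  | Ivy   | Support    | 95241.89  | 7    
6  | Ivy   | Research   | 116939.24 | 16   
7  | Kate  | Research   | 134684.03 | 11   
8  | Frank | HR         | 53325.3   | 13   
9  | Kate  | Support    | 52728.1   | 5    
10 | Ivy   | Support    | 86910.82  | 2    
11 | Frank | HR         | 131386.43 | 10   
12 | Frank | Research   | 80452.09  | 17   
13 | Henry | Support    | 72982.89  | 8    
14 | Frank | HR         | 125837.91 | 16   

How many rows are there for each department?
SELECT department, COUNT(*) as count
FROM employees
GROUP BY department

Result:
  HR: 4
  Research: 4
  Support: 6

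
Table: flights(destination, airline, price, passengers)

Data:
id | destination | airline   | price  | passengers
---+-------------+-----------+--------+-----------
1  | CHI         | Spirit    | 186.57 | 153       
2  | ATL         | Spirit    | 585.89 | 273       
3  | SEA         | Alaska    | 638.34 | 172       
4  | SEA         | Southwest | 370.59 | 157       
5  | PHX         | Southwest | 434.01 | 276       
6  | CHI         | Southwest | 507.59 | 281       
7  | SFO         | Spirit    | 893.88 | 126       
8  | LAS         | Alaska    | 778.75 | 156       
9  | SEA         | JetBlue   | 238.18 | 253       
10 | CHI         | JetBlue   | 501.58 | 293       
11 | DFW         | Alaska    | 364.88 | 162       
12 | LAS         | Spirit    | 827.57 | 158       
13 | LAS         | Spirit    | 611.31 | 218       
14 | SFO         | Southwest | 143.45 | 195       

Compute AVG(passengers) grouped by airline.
SELECT airline, AVG(passengers) as result
FROM flights
GROUP BY airline

Result:
  Alaska: 163.33
  JetBlue: 273.00
  Southwest: 227.25
  Spirit: 185.60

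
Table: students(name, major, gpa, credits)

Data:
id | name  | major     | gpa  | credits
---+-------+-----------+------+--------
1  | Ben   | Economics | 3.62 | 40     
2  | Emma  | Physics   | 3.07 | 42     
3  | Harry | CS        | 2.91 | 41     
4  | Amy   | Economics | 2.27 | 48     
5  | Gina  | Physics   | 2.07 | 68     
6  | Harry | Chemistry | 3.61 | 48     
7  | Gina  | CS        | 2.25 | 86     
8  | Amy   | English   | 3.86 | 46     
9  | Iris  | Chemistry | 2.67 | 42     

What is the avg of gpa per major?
SELECT major, AVG(gpa) as result
FROM students
GROUP BY major

Result:
  CS: 2.58
  Chemistry: 3.14
  Economics: 2.95
  English: 3.86
  Physics: 2.57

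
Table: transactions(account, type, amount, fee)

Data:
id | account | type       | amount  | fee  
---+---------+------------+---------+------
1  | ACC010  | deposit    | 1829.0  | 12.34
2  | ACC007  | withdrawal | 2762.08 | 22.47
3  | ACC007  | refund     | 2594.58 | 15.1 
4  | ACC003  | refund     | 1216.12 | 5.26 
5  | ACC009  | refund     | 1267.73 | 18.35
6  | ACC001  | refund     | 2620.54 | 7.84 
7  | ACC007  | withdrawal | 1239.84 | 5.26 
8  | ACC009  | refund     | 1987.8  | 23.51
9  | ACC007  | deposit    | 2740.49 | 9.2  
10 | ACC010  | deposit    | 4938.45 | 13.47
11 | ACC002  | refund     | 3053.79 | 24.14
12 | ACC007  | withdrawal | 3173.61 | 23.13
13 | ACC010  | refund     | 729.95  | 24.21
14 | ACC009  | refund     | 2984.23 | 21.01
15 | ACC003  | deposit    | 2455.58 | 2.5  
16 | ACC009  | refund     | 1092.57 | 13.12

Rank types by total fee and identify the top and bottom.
SELECT type, SUM(fee)
FROM transactions
GROUP BY type
ORDER BY SUM(fee)

All groups:
  deposit: 37.51
  withdrawal: 50.86
  refund: 152.54

Highest: refund (152.54)
Lowest: deposit (37.51)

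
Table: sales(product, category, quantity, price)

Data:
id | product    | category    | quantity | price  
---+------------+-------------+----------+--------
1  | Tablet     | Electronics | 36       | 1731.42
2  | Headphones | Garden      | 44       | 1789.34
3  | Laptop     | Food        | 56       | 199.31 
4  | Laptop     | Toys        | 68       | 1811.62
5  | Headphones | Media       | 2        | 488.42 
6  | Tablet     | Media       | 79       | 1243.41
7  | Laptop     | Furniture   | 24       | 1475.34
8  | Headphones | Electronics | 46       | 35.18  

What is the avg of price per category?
SELECT category, AVG(price) as result
FROM sales
GROUP BY category

Result:
  Electronics: 883.30
  Food: 199.31
  Furniture: 1475.34
  Garden: 1789.34
  Media: 865.92
  Toys: 1811.62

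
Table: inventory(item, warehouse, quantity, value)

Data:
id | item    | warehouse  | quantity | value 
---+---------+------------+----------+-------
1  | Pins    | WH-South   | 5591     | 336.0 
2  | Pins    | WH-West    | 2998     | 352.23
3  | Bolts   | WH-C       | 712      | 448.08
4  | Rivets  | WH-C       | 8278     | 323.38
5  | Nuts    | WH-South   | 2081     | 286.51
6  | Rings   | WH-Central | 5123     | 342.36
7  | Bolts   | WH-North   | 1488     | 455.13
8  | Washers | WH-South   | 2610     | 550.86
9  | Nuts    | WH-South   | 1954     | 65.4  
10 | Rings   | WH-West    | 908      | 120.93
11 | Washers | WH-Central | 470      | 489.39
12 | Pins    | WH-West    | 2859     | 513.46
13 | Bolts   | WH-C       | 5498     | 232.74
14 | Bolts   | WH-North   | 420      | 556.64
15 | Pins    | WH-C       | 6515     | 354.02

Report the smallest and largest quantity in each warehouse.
SELECT warehouse, MIN(quantity), MAX(quantity)
FROM inventory
GROUP BY warehouse

Result:
  WH-C: min=712, max=8278
  WH-Central: min=470, max=5123
  WH-North: min=420, max=1488
  WH-South: min=1954, max=5591
  WH-West: min=908, max=2998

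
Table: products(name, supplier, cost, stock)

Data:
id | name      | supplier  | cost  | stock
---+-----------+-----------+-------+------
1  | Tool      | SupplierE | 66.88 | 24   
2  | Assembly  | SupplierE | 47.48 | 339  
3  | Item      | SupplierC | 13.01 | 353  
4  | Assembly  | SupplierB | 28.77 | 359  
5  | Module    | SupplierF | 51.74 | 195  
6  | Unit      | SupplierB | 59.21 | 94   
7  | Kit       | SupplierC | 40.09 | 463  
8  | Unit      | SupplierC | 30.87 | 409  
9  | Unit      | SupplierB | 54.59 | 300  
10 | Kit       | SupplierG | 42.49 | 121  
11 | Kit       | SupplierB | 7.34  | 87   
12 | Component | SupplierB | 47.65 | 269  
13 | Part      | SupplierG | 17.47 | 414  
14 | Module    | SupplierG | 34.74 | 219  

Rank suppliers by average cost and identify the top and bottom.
SELECT supplier, AVG(cost)
FROM products
GROUP BY supplier
ORDER BY AVG(cost)

All groups:
  SupplierC: 27.99
  SupplierG: 31.57
  SupplierB: 39.51
  SupplierF: 51.74
  SupplierE: 57.18

Highest: SupplierE (57.18)
Lowest: SupplierC (27.99)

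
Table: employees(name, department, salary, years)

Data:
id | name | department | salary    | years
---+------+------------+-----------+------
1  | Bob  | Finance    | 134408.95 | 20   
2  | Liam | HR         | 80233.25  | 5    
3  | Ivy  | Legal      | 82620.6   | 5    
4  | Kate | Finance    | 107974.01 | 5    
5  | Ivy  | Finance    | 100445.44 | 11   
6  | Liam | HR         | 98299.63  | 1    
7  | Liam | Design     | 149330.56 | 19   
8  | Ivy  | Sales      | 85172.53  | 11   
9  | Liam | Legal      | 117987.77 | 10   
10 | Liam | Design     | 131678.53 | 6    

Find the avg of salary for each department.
SELECT department, AVG(salary) as result
FROM employees
GROUP BY department

Result:
  Design: 140504.55
  Finance: 114276.13
  HR: 89266.44
  Legal: 100304.19
  Sales: 85172.53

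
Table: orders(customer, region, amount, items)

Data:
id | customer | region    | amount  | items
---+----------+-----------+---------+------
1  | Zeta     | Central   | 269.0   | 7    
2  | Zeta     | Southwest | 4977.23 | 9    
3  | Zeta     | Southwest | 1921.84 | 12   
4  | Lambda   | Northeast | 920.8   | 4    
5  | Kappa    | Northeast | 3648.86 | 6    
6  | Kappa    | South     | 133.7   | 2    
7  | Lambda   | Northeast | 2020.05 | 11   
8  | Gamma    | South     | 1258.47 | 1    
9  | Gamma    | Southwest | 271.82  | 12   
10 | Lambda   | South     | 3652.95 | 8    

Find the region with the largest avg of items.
SELECT region, AVG(items) as val
FROM orders
GROUP BY region
ORDER BY val DESC
LIMIT 1

Result: Southwest with avg(items) = 11.00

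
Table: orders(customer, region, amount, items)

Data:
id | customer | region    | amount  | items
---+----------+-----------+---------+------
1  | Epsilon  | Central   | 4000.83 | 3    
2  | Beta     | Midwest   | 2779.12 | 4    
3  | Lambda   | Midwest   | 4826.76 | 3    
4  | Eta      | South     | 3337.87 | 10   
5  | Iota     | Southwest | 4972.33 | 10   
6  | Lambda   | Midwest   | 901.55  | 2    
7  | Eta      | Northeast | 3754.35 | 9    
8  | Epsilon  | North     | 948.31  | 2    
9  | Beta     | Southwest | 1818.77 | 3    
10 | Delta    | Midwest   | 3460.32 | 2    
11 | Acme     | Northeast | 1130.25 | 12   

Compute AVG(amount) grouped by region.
SELECT region, AVG(amount) as result
FROM orders
GROUP BY region

Result:
  Central: 4000.83
  Midwest: 2991.94
  North: 948.31
  Northeast: 2442.30
  South: 3337.87
  Southwest: 3395.55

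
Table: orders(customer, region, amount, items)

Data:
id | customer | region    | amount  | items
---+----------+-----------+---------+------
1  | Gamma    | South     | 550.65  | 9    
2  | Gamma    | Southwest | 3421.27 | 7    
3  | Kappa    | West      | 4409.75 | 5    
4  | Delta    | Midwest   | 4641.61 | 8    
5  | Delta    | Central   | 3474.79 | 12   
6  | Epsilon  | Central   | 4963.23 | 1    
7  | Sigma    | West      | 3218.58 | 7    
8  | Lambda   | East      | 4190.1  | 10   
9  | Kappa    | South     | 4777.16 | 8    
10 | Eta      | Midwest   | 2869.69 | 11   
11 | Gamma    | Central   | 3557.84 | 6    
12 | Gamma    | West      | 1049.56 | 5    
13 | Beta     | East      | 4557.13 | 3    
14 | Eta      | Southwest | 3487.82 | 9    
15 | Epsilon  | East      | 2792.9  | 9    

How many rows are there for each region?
SELECT region, COUNT(*) as count
FROM orders
GROUP BY region

Result:
  Central: 3
  East: 3
  Midwest: 2
  South: 2
  Southwest: 2
  West: 3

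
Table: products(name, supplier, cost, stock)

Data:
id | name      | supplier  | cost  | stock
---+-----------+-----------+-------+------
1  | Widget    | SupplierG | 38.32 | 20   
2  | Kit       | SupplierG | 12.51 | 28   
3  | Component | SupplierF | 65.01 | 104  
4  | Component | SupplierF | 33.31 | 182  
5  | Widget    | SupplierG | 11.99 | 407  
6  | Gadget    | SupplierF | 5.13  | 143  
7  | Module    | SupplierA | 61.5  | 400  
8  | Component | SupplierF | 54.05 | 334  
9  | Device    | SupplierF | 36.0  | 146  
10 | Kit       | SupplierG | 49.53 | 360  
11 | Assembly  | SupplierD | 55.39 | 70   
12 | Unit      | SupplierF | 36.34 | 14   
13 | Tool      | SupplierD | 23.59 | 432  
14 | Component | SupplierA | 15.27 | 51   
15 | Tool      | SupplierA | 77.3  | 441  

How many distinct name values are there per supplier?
SELECT supplier, COUNT(DISTINCT name)
FROM products
GROUP BY supplier

Result:
  SupplierA: 3 distinct
  SupplierD: 2 distinct
  SupplierF: 4 distinct
  SupplierG: 2 distinct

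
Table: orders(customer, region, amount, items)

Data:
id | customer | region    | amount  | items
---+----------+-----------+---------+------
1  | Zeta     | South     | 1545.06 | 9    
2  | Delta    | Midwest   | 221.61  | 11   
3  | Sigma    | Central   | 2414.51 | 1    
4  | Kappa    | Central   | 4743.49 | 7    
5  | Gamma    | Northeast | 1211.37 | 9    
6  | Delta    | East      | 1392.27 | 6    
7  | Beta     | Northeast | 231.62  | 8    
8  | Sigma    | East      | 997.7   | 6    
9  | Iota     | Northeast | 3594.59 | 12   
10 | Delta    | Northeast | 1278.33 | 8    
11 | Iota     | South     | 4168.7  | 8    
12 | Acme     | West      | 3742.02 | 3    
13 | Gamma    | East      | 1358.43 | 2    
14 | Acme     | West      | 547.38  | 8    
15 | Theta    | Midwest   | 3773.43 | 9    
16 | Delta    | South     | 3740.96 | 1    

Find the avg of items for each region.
SELECT region, AVG(items) as result
FROM orders
GROUP BY region

Result:
  Central: 4.00
  East: 4.67
  Midwest: 10.00
  Northeast: 9.25
  South: 6.00
  West: 5.50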